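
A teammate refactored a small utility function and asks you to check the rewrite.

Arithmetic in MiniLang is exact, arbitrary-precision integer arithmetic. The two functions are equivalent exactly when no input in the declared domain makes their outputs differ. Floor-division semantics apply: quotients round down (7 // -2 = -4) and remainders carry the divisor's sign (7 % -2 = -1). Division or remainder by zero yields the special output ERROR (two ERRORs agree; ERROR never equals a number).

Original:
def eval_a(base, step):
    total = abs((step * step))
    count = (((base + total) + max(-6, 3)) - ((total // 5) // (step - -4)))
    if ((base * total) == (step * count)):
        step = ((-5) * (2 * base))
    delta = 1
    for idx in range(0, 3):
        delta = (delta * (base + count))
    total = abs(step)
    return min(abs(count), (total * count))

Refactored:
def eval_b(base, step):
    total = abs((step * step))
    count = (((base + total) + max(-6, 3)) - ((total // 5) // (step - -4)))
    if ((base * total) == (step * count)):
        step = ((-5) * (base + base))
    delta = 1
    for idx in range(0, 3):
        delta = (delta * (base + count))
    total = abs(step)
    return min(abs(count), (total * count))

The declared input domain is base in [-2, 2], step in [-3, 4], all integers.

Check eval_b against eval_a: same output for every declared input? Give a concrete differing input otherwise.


Side by side, the visible changes include: arithmetic usage differs, plus constant usage differs.
Spot check at base=1, step=4 — eval_a: total becomes 16; next count becomes 20; next ((base * total) == (step * count)) evaluates to false; next delta becomes 1; next at idx=0:; next delta becomes 21; next at idx=1:; next delta becomes 441; next at idx=2:; next delta becomes 9261; next total becomes 4; next final value 20. eval_b: total becomes 16; next count becomes 20; next ((base * total) == (step * count)) evaluates to false; next delta becomes 1; next at idx=0:; next delta becomes 21; next at idx=1:; next delta becomes 441; next at idx=2:; next delta becomes 9261; next total becomes 4; next final value 20. Both give 20.
Checked all 40 inputs in the declared domain: the outputs agree on every one.
verdict: equivalent


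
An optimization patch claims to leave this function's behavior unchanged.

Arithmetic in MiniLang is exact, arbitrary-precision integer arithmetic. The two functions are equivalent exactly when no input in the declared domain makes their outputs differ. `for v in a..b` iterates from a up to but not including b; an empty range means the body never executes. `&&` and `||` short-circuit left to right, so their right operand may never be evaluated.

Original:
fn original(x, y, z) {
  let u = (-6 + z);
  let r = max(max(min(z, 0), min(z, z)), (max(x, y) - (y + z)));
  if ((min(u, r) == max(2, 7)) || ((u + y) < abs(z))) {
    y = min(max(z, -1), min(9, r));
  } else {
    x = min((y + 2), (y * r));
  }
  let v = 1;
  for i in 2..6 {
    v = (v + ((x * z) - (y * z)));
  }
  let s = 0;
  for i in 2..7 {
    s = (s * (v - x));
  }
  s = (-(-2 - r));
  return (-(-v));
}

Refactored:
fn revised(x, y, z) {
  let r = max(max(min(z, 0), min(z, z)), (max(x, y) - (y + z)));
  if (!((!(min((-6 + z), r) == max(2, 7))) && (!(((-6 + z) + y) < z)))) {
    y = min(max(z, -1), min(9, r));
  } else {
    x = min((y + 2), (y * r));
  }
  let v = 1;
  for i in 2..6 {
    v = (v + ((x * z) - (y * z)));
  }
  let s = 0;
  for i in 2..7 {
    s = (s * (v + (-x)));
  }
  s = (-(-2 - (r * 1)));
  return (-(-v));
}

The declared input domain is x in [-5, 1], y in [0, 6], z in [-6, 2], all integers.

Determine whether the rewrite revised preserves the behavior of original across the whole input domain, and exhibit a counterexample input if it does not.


Not equivalent: x=-5, y=6, z=-6 separates them (97 vs -47).
original: u becomes -12; next r becomes 6; next ((min(u, r) == max(2, 7)) || ((u + y) < abs(z))) evaluates to true; next y becomes -1; next v becomes 1; next at i=2:; next v becomes 25; next at i=3:; next v becomes 49; next at i=4:; next v becomes 73; next at i=5:; next v becomes 97; next s becomes 0; next at i=2:; next s becomes 0; next at i=3:; next s becomes 0; next at i=4:; next s becomes 0; next at i=5:; next s becomes 0; next at i=6:; next s becomes 0; next s becomes 8; next final value 97
revised: r becomes 6; next (!((!(min((-6 + z), r) == max(2, 7))) && (!(((-6 + z) + y) < z)))) evaluates to false; next x becomes 8; next v becomes 1; next at i=2:; next v becomes -11; next at i=3:; next v becomes -23; next at i=4:; next v becomes -35; next at i=5:; next v becomes -47; next s becomes 0; next at i=2:; next s becomes 0; next at i=3:; next s becomes 0; next at i=4:; next s becomes 0; next at i=5:; next s becomes 0; next at i=6:; next s becomes 0; next s becomes 8; next final value -47
verdict: not equivalent; witness: x=-5, y=6, z=-6


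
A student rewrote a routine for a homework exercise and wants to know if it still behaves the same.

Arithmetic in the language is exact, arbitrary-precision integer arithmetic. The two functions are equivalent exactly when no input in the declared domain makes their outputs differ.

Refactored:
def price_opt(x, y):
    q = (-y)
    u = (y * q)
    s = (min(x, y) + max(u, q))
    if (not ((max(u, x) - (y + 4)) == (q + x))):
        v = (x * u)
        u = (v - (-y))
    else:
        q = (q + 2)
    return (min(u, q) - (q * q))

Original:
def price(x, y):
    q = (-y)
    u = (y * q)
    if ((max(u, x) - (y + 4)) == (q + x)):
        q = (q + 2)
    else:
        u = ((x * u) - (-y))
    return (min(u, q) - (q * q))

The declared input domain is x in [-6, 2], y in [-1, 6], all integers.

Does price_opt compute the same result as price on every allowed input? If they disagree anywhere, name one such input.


Side by side, the visible changes include: local variable names differ, and boolean connective usage differs, and min/max/abs usage differs, and arithmetic usage differs, and statement counts differ.
Tracing x=1, y=-1: price: q becomes 1; next u becomes -1; next ((max(u, x) - (y + 4)) == (q + x)) evaluates to false; next u becomes -2; next final value -3 | price_opt: q becomes 1; next u becomes -1; next s becomes 0; next (not ((max(u, x) - (y + 4)) == (q + x))) evaluates to true; next v becomes -1; next u becomes -2; next final value -3 — matching result -3.
Every one of the 72 inputs gives matching results.
verdict: equivalent


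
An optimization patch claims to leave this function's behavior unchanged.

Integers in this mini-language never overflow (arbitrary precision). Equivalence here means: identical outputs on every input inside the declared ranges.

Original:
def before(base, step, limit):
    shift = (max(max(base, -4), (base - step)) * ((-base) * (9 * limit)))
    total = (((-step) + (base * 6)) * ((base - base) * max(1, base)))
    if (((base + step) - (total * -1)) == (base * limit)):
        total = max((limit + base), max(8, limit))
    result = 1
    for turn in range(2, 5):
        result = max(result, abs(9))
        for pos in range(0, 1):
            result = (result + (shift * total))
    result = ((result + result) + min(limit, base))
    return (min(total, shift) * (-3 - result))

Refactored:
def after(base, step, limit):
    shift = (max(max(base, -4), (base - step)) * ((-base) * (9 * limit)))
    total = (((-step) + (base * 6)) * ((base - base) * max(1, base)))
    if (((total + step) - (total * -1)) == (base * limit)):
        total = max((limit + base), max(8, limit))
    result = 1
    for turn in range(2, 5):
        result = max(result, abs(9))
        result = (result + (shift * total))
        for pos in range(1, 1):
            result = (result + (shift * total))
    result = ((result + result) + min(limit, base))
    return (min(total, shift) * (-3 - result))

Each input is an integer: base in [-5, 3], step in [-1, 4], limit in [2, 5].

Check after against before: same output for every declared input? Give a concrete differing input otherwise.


Consider the input base=1, step=1, limit=2.
before: shift=-18, then total=0, then (((base + step) - (total * -1)) == (base * limit)) is true, then total=8, then result=1, then (turn=2), then result=9, then (pos=0), then result=-135, then (turn=3), then result=9, then (pos=0), then result=-135, then (turn=4), then result=9, then (pos=0), then result=-135, then result=-269, then returns -4788
after: shift=-18, then total=0, then (((total + step) - (total * -1)) == (base * limit)) is false, then result=1, then (turn=2), then result=9, then result=9, then the loop over pos runs zero times, then (turn=3), then result=9, then result=9, then the loop over pos runs zero times, then (turn=4), then result=9, then result=9, then the loop over pos runs zero times, then result=19, then returns 396
-4788 vs 396 — the two versions disagree here.
verdict: not equivalent; witness: base=1, step=1, limit=2


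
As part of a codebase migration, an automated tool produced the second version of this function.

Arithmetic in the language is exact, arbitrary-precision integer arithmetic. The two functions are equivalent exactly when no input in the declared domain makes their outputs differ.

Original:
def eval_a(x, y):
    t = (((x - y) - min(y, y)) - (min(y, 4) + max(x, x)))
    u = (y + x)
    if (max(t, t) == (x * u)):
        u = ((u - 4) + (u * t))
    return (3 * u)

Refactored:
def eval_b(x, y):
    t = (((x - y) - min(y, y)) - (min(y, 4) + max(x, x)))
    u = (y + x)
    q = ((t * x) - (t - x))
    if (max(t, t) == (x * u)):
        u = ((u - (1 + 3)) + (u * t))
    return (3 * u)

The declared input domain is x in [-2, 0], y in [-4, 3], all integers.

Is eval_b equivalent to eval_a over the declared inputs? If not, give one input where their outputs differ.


Reading the diff, among the changes: statement counts differ, and constant usage differs, and arithmetic usage differs, and local variable names differ.
One worked example (x=0, y=-1) — eval_a: t becomes 3; next u becomes -1; next (max(t, t) == (x * u)) evaluates to false; next final value -3; eval_b: t becomes 3; next u becomes -1; next q becomes -3; next (max(t, t) == (x * u)) evaluates to false; next final value -3; agreement on -3.
Sweeping the whole domain (24 inputs) finds no disagreement.
verdict: equivalent


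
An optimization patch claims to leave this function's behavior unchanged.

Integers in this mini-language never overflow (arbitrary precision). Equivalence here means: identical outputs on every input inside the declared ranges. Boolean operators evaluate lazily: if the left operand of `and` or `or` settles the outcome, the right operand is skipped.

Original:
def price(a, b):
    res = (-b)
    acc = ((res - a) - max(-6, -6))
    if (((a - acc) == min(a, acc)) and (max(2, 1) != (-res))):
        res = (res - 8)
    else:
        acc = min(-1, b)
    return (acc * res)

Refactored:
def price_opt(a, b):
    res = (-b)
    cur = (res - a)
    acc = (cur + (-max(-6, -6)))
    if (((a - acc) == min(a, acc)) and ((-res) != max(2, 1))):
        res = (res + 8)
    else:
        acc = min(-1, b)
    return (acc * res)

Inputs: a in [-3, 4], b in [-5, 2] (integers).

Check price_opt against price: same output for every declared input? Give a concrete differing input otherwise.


The rewrite breaks on a=4, b=0, where the results are -16 and 16.
price: res becomes 0; next acc becomes 2; next (((a - acc) == min(a, acc)) and (max(2, 1) != (-res))) evaluates to true; next res becomes -8; next final value -16
price_opt: res becomes 0; next cur becomes -4; next acc becomes 2; next (((a - acc) == min(a, acc)) and ((-res) != max(2, 1))) evaluates to true; next res becomes 8; next final value 16
verdict: not equivalent; witness: a=4, b=0


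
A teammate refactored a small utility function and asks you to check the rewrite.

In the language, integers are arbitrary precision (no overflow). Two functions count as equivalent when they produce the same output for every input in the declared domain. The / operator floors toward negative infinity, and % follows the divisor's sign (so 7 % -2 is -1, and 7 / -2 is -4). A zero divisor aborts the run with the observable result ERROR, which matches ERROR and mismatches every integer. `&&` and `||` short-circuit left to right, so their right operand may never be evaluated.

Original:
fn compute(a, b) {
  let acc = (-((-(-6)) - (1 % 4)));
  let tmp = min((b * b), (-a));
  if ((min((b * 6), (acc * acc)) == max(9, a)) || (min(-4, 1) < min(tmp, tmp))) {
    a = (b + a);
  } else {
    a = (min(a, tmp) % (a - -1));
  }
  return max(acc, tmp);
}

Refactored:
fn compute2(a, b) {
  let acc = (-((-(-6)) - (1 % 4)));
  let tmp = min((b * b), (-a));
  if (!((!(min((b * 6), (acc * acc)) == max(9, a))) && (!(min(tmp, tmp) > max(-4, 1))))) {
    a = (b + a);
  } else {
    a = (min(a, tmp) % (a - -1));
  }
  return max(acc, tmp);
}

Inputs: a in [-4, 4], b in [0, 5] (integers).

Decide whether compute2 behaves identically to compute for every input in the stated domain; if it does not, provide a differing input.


The rewrite breaks on a=-1, b=0, where the results are 0 and ERROR.
compute: acc = -5; tmp = 0; ((min((b * 6), (acc * acc)) == max(9, a)) || (min(-4, 1) < min(tmp, tmp))) -> true; a = -1; return 0
compute2: acc = -5; tmp = 0; (!((!(min((b * 6), (acc * acc)) == max(9, a))) && (!(min(tmp, tmp) > max(-4, 1))))) -> false; division by zero -> ERROR
verdict: not equivalent; witness: a=-1, b=0


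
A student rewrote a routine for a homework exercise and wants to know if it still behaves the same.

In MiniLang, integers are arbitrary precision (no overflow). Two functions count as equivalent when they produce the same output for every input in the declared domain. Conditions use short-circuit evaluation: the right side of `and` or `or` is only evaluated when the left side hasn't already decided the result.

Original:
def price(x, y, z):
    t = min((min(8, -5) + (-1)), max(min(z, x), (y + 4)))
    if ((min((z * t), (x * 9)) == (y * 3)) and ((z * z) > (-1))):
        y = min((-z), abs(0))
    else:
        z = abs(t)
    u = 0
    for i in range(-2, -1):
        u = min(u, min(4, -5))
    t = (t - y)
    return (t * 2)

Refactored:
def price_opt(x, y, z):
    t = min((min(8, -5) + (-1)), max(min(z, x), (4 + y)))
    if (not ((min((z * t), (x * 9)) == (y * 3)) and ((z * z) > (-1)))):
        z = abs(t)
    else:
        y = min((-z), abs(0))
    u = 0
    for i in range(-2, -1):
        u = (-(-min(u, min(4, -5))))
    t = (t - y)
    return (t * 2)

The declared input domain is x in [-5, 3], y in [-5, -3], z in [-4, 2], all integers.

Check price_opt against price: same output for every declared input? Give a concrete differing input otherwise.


Reading the diff, among the changes: boolean connective usage differs.
Spot check at x=-4, y=-4, z=0 — price: t becomes -6; next ((min((z * t), (x * 9)) == (y * 3)) and ((z * z) > (-1))) evaluates to false; next z becomes 6; next u becomes 0; next at i=-2:; next u becomes -5; next t becomes -2; next final value -4. price_opt: t becomes -6; next (not ((min((z * t), (x * 9)) == (y * 3)) and ((z * z) > (-1)))) evaluates to true; next z becomes 6; next u becomes 0; next at i=-2:; next u becomes -5; next t becomes -2; next final value -4. Both give -4.
An exhaustive pass over the 189 declared inputs shows identical outputs.
verdict: equivalent


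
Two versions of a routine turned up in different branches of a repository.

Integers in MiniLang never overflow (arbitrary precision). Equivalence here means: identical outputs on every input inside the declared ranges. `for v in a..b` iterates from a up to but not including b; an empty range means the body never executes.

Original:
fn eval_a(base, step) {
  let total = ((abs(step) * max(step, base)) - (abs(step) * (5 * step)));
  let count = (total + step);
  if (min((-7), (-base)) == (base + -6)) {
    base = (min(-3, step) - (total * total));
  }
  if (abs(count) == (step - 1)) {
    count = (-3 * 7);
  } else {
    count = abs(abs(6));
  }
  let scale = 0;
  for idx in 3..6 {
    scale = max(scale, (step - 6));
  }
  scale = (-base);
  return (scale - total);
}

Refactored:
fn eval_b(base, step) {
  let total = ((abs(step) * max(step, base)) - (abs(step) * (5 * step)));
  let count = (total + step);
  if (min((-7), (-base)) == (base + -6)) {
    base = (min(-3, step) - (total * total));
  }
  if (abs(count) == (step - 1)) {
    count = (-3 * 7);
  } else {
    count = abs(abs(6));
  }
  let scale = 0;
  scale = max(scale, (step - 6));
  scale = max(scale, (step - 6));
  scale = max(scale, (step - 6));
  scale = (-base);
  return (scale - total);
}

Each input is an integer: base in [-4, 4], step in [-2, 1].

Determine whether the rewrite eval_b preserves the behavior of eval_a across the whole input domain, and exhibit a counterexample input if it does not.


Differences: min/max/abs usage differs; local variable names differ; loop structure differs; statement counts differ; arithmetic usage differs; constant usage differs — yet all 36 inputs agree.
verdict: equivalent


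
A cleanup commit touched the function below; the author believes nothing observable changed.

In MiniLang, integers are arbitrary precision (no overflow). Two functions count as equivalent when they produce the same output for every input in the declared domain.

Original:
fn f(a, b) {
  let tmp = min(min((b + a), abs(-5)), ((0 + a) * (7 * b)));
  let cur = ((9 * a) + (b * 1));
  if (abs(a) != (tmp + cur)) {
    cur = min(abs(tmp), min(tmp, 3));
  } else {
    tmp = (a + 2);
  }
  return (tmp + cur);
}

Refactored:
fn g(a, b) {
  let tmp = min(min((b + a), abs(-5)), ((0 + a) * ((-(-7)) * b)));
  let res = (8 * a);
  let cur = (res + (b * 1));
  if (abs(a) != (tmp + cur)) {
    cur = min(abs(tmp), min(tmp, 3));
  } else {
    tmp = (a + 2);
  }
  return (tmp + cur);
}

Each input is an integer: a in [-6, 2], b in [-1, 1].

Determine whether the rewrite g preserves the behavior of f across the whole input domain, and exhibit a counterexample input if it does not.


Evaluate both at a=1, b=-1.
f: tmp=-7, then cur=8, then (abs(a) != (tmp + cur)) is false, then tmp=3, then returns 11
g: tmp=-7, then res=8, then cur=7, then (abs(a) != (tmp + cur)) is true, then cur=-7, then returns -14
11 vs -14 — the two versions disagree here.
verdict: not equivalent; witness: a=1, b=-1


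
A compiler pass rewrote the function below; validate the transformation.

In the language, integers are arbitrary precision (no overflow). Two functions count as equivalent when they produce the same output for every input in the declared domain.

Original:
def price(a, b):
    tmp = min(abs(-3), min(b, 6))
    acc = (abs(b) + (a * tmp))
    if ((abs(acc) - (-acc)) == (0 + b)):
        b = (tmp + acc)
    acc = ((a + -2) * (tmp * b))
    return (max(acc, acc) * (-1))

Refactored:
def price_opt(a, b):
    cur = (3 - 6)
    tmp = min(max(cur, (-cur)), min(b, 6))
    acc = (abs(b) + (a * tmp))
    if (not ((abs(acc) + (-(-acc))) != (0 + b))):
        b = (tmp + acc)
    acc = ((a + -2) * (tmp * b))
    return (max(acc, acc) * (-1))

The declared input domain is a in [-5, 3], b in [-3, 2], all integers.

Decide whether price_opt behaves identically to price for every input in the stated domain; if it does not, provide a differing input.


Equivalent — the differences include local variable names differ, plus statement counts differ, plus comparison usage differs, plus boolean connective usage differs, plus arithmetic usage differs, plus min/max/abs usage differs, plus constant usage differs, yet no declared input distinguishes the two.
As a probe, take a=3, b=-3: price runs tmp = -3; acc = -6; ((abs(acc) - (-acc)) == (0 + b)) -> false; acc = 9; return -9; price_opt runs cur = -3; tmp = -3; acc = -6; (not ((abs(acc) + (-(-acc))) != (0 + b))) -> false; acc = 9; return -9; both end at -9.
Across all 54 domain points the two functions coincide.
verdict: equivalent


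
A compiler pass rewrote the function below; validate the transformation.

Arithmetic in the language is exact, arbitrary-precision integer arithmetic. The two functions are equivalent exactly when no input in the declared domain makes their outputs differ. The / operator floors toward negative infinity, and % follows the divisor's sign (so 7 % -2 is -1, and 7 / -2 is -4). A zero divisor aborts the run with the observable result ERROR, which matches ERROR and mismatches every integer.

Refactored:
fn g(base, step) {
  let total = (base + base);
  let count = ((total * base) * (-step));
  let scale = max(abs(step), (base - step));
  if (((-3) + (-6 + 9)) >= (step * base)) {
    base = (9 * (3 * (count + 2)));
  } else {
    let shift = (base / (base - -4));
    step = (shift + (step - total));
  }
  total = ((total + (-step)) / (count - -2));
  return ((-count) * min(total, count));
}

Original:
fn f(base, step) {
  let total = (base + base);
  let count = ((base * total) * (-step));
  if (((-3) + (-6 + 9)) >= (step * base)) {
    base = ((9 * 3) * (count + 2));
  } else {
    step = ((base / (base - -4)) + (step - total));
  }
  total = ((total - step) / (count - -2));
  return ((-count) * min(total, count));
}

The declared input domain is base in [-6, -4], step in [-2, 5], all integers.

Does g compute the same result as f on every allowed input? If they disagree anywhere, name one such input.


This is a faithful refactor — arithmetic usage differs; also min/max/abs usage differs; also local variable names differ; also statement counts differ, but the computed results match everywhere.
As a probe, take base=-6, step=2: f runs total = -12; count = -144; (((-3) + (-6 + 9)) >= (step * base)) -> true; base = -3834; total = 0; return -20736; g runs total = -12; count = -144; scale = 2; (((-3) + (-6 + 9)) >= (step * base)) -> true; base = -3834; total = 0; return -20736; both end at -20736.
An exhaustive pass over the 24 declared inputs shows identical outputs.
verdict: equivalent


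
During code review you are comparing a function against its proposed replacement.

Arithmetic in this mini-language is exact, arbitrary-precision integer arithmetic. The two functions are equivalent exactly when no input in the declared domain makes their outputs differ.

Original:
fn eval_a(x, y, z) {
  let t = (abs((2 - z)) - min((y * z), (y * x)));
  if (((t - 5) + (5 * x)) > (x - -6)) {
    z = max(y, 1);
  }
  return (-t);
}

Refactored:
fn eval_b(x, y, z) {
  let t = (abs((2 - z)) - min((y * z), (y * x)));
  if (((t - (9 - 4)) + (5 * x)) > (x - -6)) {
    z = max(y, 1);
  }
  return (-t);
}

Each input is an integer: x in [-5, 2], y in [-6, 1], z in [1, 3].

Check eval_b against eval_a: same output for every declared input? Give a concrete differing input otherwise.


This is a faithful refactor — constant usage differs; also arithmetic usage differs, but the computed results match everywhere.
Tracing x=-5, y=-4, z=1: eval_a: t becomes 5; next (((t - 5) + (5 * x)) > (x - -6)) evaluates to false; next final value -5 | eval_b: t becomes 5; next (((t - (9 - 4)) + (5 * x)) > (x - -6)) evaluates to false; next final value -5 — matching result -5.
Across all 192 domain points the two functions coincide.
verdict: equivalent


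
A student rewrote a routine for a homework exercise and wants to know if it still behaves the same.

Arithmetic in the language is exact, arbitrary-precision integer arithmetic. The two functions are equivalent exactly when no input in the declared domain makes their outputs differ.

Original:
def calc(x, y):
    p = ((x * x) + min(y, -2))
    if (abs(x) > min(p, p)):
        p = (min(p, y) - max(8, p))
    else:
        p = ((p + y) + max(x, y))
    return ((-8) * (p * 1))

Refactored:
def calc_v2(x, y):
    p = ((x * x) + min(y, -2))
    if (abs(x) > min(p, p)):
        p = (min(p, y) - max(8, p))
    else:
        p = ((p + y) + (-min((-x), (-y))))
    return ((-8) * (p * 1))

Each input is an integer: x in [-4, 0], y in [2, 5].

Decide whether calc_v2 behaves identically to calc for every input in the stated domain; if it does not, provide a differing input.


This is a faithful refactor — min/max/abs usage differs, but the computed results match everywhere.
One worked example (x=-3, y=5) — calc: p=7, then (abs(x) > min(p, p)) is false, then p=17, then returns -136; calc_v2: p=7, then (abs(x) > min(p, p)) is false, then p=17, then returns -136; agreement on -136.
Every one of the 20 inputs gives matching results.
verdict: equivalent


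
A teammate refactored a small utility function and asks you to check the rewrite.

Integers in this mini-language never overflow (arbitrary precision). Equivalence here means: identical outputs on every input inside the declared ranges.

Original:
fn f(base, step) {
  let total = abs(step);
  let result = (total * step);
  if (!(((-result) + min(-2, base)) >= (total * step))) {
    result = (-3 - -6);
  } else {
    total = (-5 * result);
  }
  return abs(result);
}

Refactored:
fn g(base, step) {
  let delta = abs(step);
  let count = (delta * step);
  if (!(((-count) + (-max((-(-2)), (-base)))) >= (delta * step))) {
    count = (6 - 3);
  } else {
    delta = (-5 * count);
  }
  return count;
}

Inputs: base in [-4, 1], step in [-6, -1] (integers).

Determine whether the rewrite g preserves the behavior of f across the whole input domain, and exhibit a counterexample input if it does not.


Consider the input base=-4, step=-6.
f: total = 6; result = -36; (!(((-result) + min(-2, base)) >= (total * step))) -> false; total = 180; return 36
g: delta = 6; count = -36; (!(((-count) + (-max((-(-2)), (-base)))) >= (delta * step))) -> false; delta = 180; return -36
36 and -36 differ, so these are not the same function on this domain.
verdict: not equivalent; witness: base=-4, step=-6


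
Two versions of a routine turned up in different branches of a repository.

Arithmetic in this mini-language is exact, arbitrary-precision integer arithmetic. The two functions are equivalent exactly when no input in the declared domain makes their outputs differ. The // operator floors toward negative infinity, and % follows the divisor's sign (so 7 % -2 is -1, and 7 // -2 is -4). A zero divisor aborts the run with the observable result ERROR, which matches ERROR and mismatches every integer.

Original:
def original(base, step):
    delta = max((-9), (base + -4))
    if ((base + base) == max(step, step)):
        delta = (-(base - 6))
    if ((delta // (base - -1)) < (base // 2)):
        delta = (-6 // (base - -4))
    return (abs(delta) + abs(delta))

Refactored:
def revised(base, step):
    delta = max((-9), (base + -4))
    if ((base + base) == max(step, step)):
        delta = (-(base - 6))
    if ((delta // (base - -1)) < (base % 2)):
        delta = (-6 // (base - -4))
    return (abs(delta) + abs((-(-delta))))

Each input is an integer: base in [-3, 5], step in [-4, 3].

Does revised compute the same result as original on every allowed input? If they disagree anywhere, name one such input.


At base=4, step=-4: original gives 2, revised gives 0.
verdict: not equivalent; witness: base=4, step=-4


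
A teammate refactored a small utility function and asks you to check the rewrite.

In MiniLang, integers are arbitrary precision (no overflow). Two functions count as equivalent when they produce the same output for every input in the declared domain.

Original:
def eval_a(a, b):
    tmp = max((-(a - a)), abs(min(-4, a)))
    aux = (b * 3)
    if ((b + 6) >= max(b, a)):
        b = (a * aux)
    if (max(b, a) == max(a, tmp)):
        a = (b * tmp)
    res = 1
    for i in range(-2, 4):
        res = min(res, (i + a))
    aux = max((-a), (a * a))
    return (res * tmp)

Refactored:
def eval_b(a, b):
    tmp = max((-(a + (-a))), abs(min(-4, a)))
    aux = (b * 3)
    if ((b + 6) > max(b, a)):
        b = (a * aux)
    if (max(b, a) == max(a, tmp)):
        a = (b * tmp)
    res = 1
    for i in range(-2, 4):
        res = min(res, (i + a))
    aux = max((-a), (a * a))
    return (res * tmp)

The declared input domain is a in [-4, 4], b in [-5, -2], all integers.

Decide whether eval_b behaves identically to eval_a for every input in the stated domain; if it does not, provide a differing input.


These are not equivalent — on a=4, b=-2 the outputs split (-392 vs -40).
eval_a: tmp=4, then aux=-6, then ((b + 6) >= max(b, a)) is true, then b=-24, then (max(b, a) == max(a, tmp)) is true, then a=-96, then res=1, then (i=-2), then res=-98, then (i=-1), then res=-98, then (i=0), then res=-98, then (i=1), then res=-98, then (i=2), then res=-98, then (i=3), then res=-98, then aux=9216, then returns -392
eval_b: tmp=4, then aux=-6, then ((b + 6) > max(b, a)) is false, then (max(b, a) == max(a, tmp)) is true, then a=-8, then res=1, then (i=-2), then res=-10, then (i=-1), then res=-10, then (i=0), then res=-10, then (i=1), then res=-10, then (i=2), then res=-10, then (i=3), then res=-10, then aux=64, then returns -40
verdict: not equivalent; witness: a=4, b=-2


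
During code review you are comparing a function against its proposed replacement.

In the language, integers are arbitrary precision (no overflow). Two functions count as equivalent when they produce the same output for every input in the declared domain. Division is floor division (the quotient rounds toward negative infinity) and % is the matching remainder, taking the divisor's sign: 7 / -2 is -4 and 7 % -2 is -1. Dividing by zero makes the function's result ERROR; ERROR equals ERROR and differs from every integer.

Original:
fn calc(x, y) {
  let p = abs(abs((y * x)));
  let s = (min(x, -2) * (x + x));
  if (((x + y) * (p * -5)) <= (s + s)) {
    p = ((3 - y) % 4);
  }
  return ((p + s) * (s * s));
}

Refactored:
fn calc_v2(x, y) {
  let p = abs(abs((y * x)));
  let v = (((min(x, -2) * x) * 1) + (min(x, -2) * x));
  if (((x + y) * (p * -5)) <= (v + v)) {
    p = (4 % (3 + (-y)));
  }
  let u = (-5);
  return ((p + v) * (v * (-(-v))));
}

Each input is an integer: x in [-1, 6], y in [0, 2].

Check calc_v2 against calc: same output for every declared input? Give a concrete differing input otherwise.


Consider the input x=-1, y=0.
calc: p = 0; s = 4; (((x + y) * (p * -5)) <= (s + s)) -> true; p = 3; return 112
calc_v2: p = 0; v = 4; (((x + y) * (p * -5)) <= (v + v)) -> true; p = 1; u = -5; return 80
112 against 80: the behavior changed.
verdict: not equivalent; witness: x=-1, y=0


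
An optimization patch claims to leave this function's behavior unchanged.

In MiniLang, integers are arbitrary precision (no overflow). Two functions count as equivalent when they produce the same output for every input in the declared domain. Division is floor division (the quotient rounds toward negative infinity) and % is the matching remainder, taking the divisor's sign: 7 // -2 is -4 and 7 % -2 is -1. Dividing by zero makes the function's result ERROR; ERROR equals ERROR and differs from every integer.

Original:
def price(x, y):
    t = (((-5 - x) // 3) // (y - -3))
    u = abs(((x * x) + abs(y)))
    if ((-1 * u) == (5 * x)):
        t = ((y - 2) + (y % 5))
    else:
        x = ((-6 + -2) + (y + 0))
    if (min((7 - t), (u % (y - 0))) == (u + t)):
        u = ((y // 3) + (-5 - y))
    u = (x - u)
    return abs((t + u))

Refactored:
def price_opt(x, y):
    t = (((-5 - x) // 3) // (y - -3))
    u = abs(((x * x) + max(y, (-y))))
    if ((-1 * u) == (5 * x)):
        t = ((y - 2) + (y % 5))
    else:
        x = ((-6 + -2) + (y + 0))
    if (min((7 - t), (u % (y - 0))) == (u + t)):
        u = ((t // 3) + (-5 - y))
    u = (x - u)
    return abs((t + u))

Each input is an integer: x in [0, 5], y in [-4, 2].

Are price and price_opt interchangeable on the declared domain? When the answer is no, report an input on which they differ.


Try x=0, y=1.
price: t=-1, then u=1, then ((-1 * u) == (5 * x)) is false, then x=-7, then (min((7 - t), (u % (y - 0))) == (u + t)) is true, then u=-6, then u=-1, then returns 2
price_opt: t=-1, then u=1, then ((-1 * u) == (5 * x)) is false, then x=-7, then (min((7 - t), (u % (y - 0))) == (u + t)) is true, then u=-7, then u=0, then returns 1
2 vs 1 — the two versions disagree here.
verdict: not equivalent; witness: x=0, y=1


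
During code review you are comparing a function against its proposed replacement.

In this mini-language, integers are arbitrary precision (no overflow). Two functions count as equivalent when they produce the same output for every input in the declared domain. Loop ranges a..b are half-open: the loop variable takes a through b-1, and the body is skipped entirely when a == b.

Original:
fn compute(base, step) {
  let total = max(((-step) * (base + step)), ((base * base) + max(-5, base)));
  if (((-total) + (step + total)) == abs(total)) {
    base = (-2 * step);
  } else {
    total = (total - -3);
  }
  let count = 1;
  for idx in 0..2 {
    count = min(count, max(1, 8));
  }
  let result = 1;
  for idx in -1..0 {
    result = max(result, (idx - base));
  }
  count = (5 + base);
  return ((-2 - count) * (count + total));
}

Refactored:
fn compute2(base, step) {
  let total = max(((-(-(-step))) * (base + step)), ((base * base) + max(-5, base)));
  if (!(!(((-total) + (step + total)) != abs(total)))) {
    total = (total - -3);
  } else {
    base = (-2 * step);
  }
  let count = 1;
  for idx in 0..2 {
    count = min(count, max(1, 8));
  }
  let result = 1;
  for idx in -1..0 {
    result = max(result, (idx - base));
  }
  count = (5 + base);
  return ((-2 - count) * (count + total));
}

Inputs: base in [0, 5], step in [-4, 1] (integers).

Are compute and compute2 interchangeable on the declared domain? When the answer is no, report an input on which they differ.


The two are interchangeable: comparison usage differs; boolean connective usage differs, and every declared input agrees.
Spot check at base=1, step=-2 — compute: total=2, then (((-total) + (step + total)) == abs(total)) is false, then total=5, then count=1, then (idx=0), then count=1, then (idx=1), then count=1, then result=1, then (idx=-1), then result=1, then count=6, then returns -88. compute2: total=2, then (!(!(((-total) + (step + total)) != abs(total)))) is true, then total=5, then count=1, then (idx=0), then count=1, then (idx=1), then count=1, then result=1, then (idx=-1), then result=1, then count=6, then returns -88. Both give -88.
Checked all 36 inputs in the declared domain: the outputs agree on every one.
verdict: equivalent


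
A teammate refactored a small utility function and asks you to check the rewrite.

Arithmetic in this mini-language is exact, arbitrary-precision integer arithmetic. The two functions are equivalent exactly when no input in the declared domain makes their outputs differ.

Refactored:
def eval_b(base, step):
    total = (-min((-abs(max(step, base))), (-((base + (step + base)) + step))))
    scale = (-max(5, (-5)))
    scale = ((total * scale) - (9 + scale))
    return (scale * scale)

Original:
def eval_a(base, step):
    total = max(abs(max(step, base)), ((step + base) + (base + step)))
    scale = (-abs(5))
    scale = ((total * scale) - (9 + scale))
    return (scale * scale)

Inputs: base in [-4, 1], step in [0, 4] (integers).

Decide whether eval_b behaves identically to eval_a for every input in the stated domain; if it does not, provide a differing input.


Side by side, the visible changes include: constant usage differs, plus min/max/abs usage differs.
Spot check at base=-2, step=1 — eval_a: total becomes 1; next scale becomes -5; next scale becomes -9; next final value 81. eval_b: total becomes 1; next scale becomes -5; next scale becomes -9; next final value 81. Both give 81.
An exhaustive pass over the 30 declared inputs shows identical outputs.
verdict: equivalent


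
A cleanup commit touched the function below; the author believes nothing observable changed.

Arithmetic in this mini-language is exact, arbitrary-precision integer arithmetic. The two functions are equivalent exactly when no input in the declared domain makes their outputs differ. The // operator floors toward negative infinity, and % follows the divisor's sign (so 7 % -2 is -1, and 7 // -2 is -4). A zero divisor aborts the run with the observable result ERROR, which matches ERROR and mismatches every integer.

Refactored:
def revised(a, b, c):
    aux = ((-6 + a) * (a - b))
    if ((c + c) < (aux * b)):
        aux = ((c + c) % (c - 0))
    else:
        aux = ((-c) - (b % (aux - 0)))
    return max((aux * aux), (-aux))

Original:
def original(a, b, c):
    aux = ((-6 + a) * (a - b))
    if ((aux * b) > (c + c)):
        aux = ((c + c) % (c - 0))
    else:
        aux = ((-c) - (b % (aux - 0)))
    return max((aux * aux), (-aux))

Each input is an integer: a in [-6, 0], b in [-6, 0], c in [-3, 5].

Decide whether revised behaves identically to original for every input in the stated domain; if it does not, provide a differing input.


Reading the diff, among the changes: comparison usage differs.
Tracing a=-1, b=-2, c=3: original: aux=-7, then ((aux * b) > (c + c)) is true, then aux=0, then returns 0 | revised: aux=-7, then ((c + c) < (aux * b)) is true, then aux=0, then returns 0 — matching result 0.
Sweeping the whole domain (441 inputs) finds no disagreement.
verdict: equivalent


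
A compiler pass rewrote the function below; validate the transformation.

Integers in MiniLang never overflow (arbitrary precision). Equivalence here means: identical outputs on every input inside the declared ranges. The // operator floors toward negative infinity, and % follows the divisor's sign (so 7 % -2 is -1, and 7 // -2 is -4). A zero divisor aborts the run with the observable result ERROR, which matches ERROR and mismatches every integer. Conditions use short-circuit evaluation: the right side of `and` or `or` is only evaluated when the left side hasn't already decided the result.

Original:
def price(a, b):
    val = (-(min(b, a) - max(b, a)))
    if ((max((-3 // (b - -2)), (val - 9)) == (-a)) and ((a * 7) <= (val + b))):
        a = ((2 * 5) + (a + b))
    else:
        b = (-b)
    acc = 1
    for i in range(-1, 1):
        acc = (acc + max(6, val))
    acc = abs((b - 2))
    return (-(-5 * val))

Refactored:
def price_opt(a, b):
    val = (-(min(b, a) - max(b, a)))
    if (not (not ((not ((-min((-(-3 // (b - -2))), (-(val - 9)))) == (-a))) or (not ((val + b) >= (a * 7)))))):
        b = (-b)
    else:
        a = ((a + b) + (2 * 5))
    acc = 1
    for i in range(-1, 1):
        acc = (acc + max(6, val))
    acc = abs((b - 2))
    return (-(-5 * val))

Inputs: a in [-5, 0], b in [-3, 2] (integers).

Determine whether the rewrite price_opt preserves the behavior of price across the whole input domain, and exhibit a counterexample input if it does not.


Comparing the listings, the differences include: boolean connective usage differs, comparison usage differs, min/max/abs usage differs.
One worked example (a=-4, b=1) — price: val = 5; ((max((-3 // (b - -2)), (val - 9)) == (-a)) and ((a * 7) <= (val + b))) -> false; b = -1; acc = 1; [i=-1]; acc = 7; [i=0]; acc = 13; acc = 3; return 25; price_opt: val = 5; (not (not ((not ((-min((-(-3 // (b - -2))), (-(val - 9)))) == (-a))) or (not ((val + b) >= (a * 7)))))) -> true; b = -1; acc = 1; [i=-1]; acc = 7; [i=0]; acc = 13; acc = 3; return 25; agreement on 25.
Sweeping the whole domain (36 inputs) finds no disagreement.
verdict: equivalent


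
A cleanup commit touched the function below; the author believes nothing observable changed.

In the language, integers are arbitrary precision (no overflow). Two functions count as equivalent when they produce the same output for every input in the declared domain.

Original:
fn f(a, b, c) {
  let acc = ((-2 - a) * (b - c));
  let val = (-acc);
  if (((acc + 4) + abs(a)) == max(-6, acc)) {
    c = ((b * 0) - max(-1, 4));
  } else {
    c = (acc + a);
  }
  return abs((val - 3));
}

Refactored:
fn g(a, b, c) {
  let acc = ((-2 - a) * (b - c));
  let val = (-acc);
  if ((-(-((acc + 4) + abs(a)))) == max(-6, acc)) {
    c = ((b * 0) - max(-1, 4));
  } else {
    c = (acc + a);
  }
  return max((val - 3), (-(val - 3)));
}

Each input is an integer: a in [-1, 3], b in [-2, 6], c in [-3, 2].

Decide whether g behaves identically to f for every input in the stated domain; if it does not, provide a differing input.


This is a faithful refactor — arithmetic usage differs, and min/max/abs usage differs, and constant usage differs, but the computed results match everywhere.
Spot check at a=0, b=6, c=0 — f: acc = -12; val = 12; (((acc + 4) + abs(a)) == max(-6, acc)) -> false; c = -12; return 9. g: acc = -12; val = 12; ((-(-((acc + 4) + abs(a)))) == max(-6, acc)) -> false; c = -12; return 9. Both give 9.
Checked all 270 inputs in the declared domain: the outputs agree on every one.
verdict: equivalent
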